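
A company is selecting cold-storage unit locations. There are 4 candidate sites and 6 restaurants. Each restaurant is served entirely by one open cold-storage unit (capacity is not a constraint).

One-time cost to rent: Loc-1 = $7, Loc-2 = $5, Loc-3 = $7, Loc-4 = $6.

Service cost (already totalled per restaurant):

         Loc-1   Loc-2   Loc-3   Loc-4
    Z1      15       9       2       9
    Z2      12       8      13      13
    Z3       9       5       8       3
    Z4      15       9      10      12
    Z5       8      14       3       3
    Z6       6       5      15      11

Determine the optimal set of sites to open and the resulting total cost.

Open Loc-2 and Loc-3; minimum total cost 44.

For any fixed open set, each restaurant goes to its cheapest open site; total = fixed + service.
{Loc-2, Loc-3}: Z1→Loc-3 2, Z2→Loc-2 8, Z3→Loc-2 5, Z4→Loc-2 9, Z5→Loc-3 3, Z6→Loc-2 5. Service 32; fixed 12; total 44.
{Loc-2, Loc-3, Loc-4}: service 30 + fixed 18 = 48
{Loc-2, Loc-4}: service 37 + fixed 11 = 48
{Loc-1, Loc-2, Loc-3, Loc-4}: Z1→Loc-3 2, Z2→Loc-2 8, Z3→Loc-4 3, Z4→Loc-2 9, Z5→Loc-3 3, Z6→Loc-2 5. Service 30; fixed 25; total 55.
(All 15 nonempty subsets were checked; Loc-2 and Loc-3 is lowest.)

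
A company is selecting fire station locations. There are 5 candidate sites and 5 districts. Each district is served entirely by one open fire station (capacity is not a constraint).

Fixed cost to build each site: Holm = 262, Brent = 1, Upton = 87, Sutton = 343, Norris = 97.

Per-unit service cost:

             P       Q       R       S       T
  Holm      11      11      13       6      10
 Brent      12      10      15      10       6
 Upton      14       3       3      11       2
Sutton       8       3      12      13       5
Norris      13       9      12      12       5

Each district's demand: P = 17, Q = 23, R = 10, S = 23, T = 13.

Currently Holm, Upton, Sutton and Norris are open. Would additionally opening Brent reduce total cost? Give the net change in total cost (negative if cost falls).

Current service cost with {Holm, Upton, Sutton, Norris}: 399.
Adding Brent: each district re-picks its cheapest; new service cost 399, saving 0.
Extra fixed cost: 1. Net change = 1 − 0 = 1.
(Totals: 1188 → 1189.)

No — net change +1 (cost rises by 1).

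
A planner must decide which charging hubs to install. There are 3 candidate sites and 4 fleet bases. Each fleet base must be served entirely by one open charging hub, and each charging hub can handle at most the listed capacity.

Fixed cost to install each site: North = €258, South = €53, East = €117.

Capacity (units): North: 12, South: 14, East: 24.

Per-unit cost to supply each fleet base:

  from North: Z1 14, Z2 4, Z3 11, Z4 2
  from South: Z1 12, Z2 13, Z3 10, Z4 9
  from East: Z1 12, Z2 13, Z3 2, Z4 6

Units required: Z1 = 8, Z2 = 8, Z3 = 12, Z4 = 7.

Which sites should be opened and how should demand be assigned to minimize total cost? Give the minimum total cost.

Minimum total cost: 532

Open {South, East}: Z1→East 12·8=96, Z2→East 13·8=104, Z3→South 10·12=120, Z4→East 6·7=42.
Loads: South carries 12/14, East carries 23/24. Service 362; fixed 170; total 532.
Next best feasible plan costs 622.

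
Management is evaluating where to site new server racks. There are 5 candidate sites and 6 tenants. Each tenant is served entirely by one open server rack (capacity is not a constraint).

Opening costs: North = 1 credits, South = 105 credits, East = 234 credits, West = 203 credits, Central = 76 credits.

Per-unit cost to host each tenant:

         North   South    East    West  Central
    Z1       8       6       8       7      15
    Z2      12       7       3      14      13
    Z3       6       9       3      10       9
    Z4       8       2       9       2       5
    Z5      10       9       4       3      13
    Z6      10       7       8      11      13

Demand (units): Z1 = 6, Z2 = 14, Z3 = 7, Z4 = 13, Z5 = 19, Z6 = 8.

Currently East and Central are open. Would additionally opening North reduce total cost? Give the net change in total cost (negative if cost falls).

No — net change +1 (cost rises by 1).

Current service cost with {East, Central}: 316.
Adding North: each tenant re-picks its cheapest; new service cost 316, saving 0.
Extra fixed cost: 1. Net change = 1 − 0 = 1.
(Totals: 626 → 627.)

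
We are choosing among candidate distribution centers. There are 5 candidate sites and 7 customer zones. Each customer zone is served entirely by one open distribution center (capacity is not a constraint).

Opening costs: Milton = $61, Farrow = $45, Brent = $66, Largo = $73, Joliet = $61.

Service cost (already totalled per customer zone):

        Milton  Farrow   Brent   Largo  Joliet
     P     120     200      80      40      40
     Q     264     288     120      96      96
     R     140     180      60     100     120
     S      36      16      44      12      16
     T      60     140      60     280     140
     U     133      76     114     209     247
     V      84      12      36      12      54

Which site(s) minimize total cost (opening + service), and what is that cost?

Open Farrow, Brent and Joliet; minimum total cost 532.

For any fixed open set, each customer zone goes to its cheapest open site; total = fixed + service.
{Farrow, Brent, Joliet}: P→Joliet 40, Q→Joliet 96, R→Brent 60, S→Farrow 16, T→Brent 60, U→Farrow 76, V→Farrow 12. Service 360; fixed 172; total 532.
{Brent, Largo}: service 394 + fixed 139 = 533
{Farrow, Brent}: P→Brent 80, Q→Brent 120, R→Brent 60, S→Farrow 16, T→Brent 60, U→Farrow 76, V→Farrow 12. Service 424; fixed 111; total 535.
{Milton, Farrow, Brent, Largo, Joliet}: P→Largo 40, Q→Largo 96, R→Brent 60, S→Largo 12, T→Milton 60, U→Farrow 76, V→Farrow 12. Service 356; fixed 306; total 662.
No other subset beats 532.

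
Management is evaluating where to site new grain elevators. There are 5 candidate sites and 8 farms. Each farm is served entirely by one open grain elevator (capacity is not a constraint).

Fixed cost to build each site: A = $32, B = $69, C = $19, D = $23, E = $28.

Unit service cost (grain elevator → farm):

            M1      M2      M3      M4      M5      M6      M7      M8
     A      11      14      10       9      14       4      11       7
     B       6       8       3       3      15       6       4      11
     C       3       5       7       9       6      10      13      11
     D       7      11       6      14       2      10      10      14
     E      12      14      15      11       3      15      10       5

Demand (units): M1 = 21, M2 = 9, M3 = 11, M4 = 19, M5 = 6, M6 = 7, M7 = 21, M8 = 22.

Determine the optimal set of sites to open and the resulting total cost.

For any fixed open set, each farm goes to its cheapest open site; total = fixed + service.
{B, C, E}: M1→C 3·21=63, M2→C 5·9=45, M3→B 3·11=33, M4→B 3·19=57, M5→E 3·6=18, M6→B 6·7=42, M7→B 4·21=84, M8→E 5·22=110. Service 452; fixed 116; total 568.
{B, C, D, E}: service 446 + fixed 139 = 585
{A, B, C, E}: service 438 + fixed 148 = 586
{A, B, C, D, E}: M1→C 3·21=63, M2→C 5·9=45, M3→B 3·11=33, M4→B 3·19=57, M5→D 2·6=12, M6→A 4·7=28, M7→B 4·21=84, M8→E 5·22=110. Service 432; fixed 171; total 603.
No other subset beats 568.

Open B, C and E; minimum total cost 568.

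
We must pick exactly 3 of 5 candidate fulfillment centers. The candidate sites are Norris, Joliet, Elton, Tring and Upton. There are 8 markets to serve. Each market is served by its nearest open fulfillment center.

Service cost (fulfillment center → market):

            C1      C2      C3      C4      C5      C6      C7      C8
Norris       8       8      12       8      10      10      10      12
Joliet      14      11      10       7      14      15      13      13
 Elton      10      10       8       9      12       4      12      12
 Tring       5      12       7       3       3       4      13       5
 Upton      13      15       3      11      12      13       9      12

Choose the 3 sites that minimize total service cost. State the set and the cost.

Choose Norris, Tring and Upton; total service cost 40.

With exactly 3 open, each market uses its cheapest among the chosen.
{Norris, Tring, Upton}: C1→Tring 5, C2→Norris 8, C3→Upton 3, C4→Tring 3, C5→Tring 3, C6→Tring 4, C7→Upton 9, C8→Tring 5. Service cost 40.
{Elton, Tring, Upton}: service cost 42
{Joliet, Tring, Upton}: service cost 43
Among all 10 size-3 choices, {Norris, Tring, Upton} is lowest.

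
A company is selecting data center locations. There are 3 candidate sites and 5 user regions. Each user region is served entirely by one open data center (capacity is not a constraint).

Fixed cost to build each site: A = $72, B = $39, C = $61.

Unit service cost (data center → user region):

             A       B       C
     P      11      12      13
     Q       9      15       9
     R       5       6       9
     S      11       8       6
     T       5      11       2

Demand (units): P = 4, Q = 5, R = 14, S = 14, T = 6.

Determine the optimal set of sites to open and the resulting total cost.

Open B and C; minimum total cost 373.

For any fixed open set, each user region goes to its cheapest open site; total = fixed + service.
{B, C}: P→B 12·4=48, Q→C 9·5=45, R→B 6·14=84, S→C 6·14=84, T→C 2·6=12. Service 273; fixed 100; total 373.
{C}: service 319 + fixed 61 = 380
{A, C}: service 255 + fixed 133 = 388
{A, B, C}: P→A 11·4=44, Q→A 9·5=45, R→A 5·14=70, S→C 6·14=84, T→C 2·6=12. Service 255; fixed 172; total 427.
(All 7 nonempty subsets were checked; B and C is lowest.)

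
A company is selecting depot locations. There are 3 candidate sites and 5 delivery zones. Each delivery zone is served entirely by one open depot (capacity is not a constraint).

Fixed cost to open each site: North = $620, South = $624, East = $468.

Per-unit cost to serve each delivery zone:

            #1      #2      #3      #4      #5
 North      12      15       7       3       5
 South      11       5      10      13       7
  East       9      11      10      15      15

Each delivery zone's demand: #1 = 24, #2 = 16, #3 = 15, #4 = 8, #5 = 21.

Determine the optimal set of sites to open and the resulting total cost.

For any fixed open set, each delivery zone goes to its cheapest open site; total = fixed + service.
{South}: #1→South 11·24=264, #2→South 5·16=80, #3→South 10·15=150, #4→South 13·8=104, #5→South 7·21=147. Service 745; fixed 624; total 1369.
{North}: service 762 + fixed 620 = 1382
{East}: service 977 + fixed 468 = 1445
{North, South, East}: service 530 + fixed 1712 = 2242
No other subset beats 1369.

Open South only; minimum total cost 1369.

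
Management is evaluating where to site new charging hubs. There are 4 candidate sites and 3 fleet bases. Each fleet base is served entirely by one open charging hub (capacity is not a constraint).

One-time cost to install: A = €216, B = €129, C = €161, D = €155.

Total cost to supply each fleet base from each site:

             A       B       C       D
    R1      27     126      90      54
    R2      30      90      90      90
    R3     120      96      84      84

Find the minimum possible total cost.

For any fixed open set, each fleet base goes to its cheapest open site; total = fixed + service.
{D}: R1→D 54, R2→D 90, R3→D 84. Service 228; fixed 155; total 383.
{A}: service 177 + fixed 216 = 393
{C}: service 264 + fixed 161 = 425
{A, B, C, D}: service 141 + fixed 661 = 802
(All 15 nonempty subsets were checked; D only is lowest.)

Minimum total cost: 383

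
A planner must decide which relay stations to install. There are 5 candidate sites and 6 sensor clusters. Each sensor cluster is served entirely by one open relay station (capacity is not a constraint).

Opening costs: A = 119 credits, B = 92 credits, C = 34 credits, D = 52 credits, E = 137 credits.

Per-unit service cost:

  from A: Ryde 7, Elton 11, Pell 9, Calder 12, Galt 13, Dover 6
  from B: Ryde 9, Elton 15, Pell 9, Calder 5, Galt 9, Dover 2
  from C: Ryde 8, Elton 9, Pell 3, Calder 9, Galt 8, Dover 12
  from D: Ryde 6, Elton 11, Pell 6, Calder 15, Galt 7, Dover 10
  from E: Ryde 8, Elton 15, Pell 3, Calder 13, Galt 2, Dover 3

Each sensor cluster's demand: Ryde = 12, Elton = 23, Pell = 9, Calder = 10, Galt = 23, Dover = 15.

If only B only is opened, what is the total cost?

Each sensor cluster is assigned to its cheapest site among the open ones.
{B}: Ryde→B 9·12=108, Elton→B 15·23=345, Pell→B 9·9=81, Calder→B 5·10=50, Galt→B 9·23=207, Dover→B 2·15=30. Service 821; fixed 92; total 913.

Total cost: 913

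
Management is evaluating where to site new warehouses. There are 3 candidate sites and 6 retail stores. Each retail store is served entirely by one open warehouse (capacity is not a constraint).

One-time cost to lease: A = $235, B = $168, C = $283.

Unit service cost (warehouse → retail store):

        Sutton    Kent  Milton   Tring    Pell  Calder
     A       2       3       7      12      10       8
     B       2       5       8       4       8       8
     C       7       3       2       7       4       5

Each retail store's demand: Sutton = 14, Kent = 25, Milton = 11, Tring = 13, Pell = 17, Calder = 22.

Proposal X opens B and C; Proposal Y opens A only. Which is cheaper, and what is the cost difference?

Proposal X: {B, C}: Sutton→B 2·14=28, Kent→C 3·25=75, Milton→C 2·11=22, Tring→B 4·13=52, Pell→C 4·17=68, Calder→C 5·22=110. Service 355; fixed 451; total 806.
Proposal Y: {A}: Sutton→A 2·14=28, Kent→A 3·25=75, Milton→A 7·11=77, Tring→A 12·13=156, Pell→A 10·17=170, Calder→A 8·22=176. Service 682; fixed 235; total 917.
Difference: |806 − 917| = 111.

Proposal X is cheaper by 111.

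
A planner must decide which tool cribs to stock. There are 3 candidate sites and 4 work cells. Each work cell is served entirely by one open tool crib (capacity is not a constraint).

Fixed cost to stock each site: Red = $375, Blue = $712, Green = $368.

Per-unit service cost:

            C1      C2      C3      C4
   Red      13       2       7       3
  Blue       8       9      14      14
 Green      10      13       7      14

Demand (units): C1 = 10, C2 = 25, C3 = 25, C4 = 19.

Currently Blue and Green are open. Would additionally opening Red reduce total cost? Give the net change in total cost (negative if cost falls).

Yes — net change −9 (cost falls by 9).

Current service cost with {Blue, Green}: 746.
Adding Red: each work cell re-picks its cheapest; new service cost 362, saving 384.
Extra fixed cost: 375. Net change = 375 − 384 = -9.
(Totals: 1826 → 1817.)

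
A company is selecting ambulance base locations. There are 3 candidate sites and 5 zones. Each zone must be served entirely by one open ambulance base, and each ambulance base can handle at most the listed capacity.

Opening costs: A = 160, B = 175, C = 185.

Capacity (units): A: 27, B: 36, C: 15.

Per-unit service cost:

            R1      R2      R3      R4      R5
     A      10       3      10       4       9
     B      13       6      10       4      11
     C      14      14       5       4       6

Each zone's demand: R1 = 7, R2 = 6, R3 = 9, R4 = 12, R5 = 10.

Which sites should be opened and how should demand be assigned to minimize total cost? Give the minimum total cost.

Minimum total cost: 651

Open {A, B}: R1→A 10·7=70, R2→A 3·6=18, R3→B 10·9=90, R4→B 4·12=48, R5→A 9·10=90.
Loads: A carries 23/27, B carries 21/36. Service 316; fixed 335; total 651.
Next best feasible plan costs 669.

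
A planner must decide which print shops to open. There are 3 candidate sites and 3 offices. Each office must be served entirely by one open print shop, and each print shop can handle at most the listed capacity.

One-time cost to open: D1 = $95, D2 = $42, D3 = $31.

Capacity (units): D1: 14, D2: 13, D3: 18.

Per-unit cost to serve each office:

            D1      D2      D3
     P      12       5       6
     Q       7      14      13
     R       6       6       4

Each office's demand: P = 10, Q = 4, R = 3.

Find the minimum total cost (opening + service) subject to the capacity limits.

Open {D3}: P→D3 6·10=60, Q→D3 13·4=52, R→D3 4·3=12.
Loads: D3 carries 17/18. Service 124; fixed 31; total 155.
Next best feasible plan costs 187.

Minimum total cost: 155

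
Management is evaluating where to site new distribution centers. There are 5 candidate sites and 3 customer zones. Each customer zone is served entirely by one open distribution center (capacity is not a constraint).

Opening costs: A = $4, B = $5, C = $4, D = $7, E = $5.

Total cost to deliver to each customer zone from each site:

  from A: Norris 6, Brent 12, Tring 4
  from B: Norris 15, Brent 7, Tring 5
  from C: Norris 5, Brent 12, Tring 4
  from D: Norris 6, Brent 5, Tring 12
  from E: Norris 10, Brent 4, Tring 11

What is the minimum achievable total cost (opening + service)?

For any fixed open set, each customer zone goes to its cheapest open site; total = fixed + service.
{C, E}: Norris→C 5, Brent→E 4, Tring→C 4. Service 13; fixed 9; total 22.
{A, E}: service 14 + fixed 9 = 23
{B, C}: service 16 + fixed 9 = 25
{A, B, C, D, E}: Norris→C 5, Brent→E 4, Tring→A 4. Service 13; fixed 25; total 38.
No other subset beats 22.

Minimum total cost: 22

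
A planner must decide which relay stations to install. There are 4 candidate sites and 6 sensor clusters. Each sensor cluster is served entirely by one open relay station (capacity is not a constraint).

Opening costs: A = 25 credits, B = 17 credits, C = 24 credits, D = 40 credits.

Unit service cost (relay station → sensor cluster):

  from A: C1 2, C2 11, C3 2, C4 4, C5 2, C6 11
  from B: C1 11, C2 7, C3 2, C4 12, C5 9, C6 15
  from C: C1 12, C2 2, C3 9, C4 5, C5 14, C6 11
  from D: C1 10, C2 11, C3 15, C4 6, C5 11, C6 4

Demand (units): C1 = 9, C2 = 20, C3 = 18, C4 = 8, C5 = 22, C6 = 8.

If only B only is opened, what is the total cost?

Each sensor cluster is assigned to its cheapest site among the open ones.
{B}: C1→B 11·9=99, C2→B 7·20=140, C3→B 2·18=36, C4→B 12·8=96, C5→B 9·22=198, C6→B 15·8=120. Service 689; fixed 17; total 706.

Total cost: 706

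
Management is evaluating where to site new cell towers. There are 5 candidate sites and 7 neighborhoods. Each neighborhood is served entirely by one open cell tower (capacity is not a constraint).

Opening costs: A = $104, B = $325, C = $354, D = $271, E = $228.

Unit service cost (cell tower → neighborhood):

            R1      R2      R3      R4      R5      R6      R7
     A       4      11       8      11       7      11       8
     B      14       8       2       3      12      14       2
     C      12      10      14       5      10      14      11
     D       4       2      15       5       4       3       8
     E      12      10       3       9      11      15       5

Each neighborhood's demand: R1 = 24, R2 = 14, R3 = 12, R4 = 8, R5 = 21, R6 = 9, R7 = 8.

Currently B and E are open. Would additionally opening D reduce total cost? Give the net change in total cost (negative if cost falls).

Yes — net change −251 (cost falls by 251).

Current service cost with {B, E}: 821.
Adding D: each neighborhood re-picks its cheapest; new service cost 299, saving 522.
Extra fixed cost: 271. Net change = 271 − 522 = -251.
(Totals: 1374 → 1123.)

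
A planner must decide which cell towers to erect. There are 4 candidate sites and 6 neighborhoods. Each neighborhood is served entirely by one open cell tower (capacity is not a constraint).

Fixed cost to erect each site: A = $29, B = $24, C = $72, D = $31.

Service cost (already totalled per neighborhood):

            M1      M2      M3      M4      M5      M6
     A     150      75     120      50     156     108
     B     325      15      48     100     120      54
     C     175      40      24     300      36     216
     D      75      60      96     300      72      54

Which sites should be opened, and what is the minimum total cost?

Open A, B and D; minimum total cost 398.

For any fixed open set, each neighborhood goes to its cheapest open site; total = fixed + service.
{A, B, D}: M1→D 75, M2→B 15, M3→B 48, M4→A 50, M5→D 72, M6→B 54. Service 314; fixed 84; total 398.
{A, B, C, D}: service 254 + fixed 156 = 410
{A, C, D}: service 279 + fixed 132 = 411
{B}: service 662 + fixed 24 = 686
No other subset beats 398.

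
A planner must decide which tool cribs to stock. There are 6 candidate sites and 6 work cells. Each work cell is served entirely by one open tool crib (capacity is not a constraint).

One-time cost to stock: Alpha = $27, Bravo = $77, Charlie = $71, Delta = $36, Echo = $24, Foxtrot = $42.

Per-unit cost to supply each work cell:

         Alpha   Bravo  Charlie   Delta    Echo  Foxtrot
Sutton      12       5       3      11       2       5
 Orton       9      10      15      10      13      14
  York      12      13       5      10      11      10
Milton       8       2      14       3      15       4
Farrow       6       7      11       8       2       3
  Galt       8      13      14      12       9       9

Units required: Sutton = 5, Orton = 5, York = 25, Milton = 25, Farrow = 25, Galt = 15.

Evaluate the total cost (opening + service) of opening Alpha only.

Total cost: 902

Each work cell is assigned to its cheapest site among the open ones.
{Alpha}: Sutton→Alpha 12·5=60, Orton→Alpha 9·5=45, York→Alpha 12·25=300, Milton→Alpha 8·25=200, Farrow→Alpha 6·25=150, Galt→Alpha 8·15=120. Service 875; fixed 27; total 902.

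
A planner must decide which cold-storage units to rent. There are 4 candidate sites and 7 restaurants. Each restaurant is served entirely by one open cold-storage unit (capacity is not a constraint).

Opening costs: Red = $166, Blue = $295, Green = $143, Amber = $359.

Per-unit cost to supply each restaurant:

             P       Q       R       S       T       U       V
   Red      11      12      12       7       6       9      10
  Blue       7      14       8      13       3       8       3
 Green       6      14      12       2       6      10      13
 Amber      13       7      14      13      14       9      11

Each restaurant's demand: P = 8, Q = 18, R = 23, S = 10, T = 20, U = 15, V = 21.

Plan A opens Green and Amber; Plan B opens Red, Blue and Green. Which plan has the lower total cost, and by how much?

Plan B is cheaper by 143.

Plan A: {Green, Amber}: P→Green 6·8=48, Q→Amber 7·18=126, R→Green 12·23=276, S→Green 2·10=20, T→Green 6·20=120, U→Amber 9·15=135, V→Amber 11·21=231. Service 956; fixed 502; total 1458.
Plan B: {Red, Blue, Green}: P→Green 6·8=48, Q→Red 12·18=216, R→Blue 8·23=184, S→Green 2·10=20, T→Blue 3·20=60, U→Blue 8·15=120, V→Blue 3·21=63. Service 711; fixed 604; total 1315.
Difference: |1458 − 1315| = 143.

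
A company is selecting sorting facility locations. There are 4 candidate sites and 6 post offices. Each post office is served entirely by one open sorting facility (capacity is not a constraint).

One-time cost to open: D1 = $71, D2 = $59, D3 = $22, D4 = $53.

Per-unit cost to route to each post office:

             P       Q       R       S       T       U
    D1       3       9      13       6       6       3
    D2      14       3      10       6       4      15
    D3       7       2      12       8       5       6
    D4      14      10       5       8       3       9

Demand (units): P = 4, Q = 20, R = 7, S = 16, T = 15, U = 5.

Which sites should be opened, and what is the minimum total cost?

Open D3 and D4; minimum total cost 381.

For any fixed open set, each post office goes to its cheapest open site; total = fixed + service.
{D3, D4}: P→D3 7·4=28, Q→D3 2·20=40, R→D4 5·7=35, S→D3 8·16=128, T→D4 3·15=45, U→D3 6·5=30. Service 306; fixed 75; total 381.
{D1, D3, D4}: P→D1 3·4=12, Q→D3 2·20=40, R→D4 5·7=35, S→D1 6·16=96, T→D4 3·15=45, U→D1 3·5=15. Service 243; fixed 146; total 389.
{D2, D3}: service 324 + fixed 81 = 405
{D1, D2, D3, D4}: P→D1 3·4=12, Q→D3 2·20=40, R→D4 5·7=35, S→D1 6·16=96, T→D4 3·15=45, U→D1 3·5=15. Service 243; fixed 205; total 448.
(All 15 nonempty subsets were checked; D3 and D4 is lowest.)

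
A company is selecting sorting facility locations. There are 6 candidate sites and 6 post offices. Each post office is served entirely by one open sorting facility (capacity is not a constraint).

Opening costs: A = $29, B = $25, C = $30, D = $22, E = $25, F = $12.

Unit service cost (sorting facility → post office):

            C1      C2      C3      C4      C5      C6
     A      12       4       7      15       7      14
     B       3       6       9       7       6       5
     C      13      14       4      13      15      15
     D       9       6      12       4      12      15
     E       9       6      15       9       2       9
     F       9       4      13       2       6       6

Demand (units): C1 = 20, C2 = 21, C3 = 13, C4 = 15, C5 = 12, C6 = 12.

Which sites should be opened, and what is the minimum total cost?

For any fixed open set, each post office goes to its cheapest open site; total = fixed + service.
{B, C, E, F}: C1→B 3·20=60, C2→F 4·21=84, C3→C 4·13=52, C4→F 2·15=30, C5→E 2·12=24, C6→B 5·12=60. Service 310; fixed 92; total 402.
{B, C, D, E, F}: service 310 + fixed 114 = 424
{B, C, F}: service 358 + fixed 67 = 425
{A, B, C, D, E, F}: C1→B 3·20=60, C2→A 4·21=84, C3→C 4·13=52, C4→F 2·15=30, C5→E 2·12=24, C6→B 5·12=60. Service 310; fixed 143; total 453.
No other subset beats 402.

Open B, C, E and F; minimum total cost 402.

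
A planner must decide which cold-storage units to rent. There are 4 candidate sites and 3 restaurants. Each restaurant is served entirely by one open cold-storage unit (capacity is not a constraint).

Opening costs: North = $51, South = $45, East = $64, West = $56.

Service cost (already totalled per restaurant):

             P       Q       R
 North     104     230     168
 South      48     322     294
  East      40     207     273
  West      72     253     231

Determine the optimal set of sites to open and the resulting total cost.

For any fixed open set, each restaurant goes to its cheapest open site; total = fixed + service.
{North, East}: P→East 40, Q→East 207, R→North 168. Service 415; fixed 115; total 530.
{North, South}: P→South 48, Q→North 230, R→North 168. Service 446; fixed 96; total 542.
{North}: P→North 104, Q→North 230, R→North 168. Service 502; fixed 51; total 553.
{North, South, East, West}: service 415 + fixed 216 = 631
(All 15 nonempty subsets were checked; North and East is lowest.)

Open North and East; minimum total cost 530.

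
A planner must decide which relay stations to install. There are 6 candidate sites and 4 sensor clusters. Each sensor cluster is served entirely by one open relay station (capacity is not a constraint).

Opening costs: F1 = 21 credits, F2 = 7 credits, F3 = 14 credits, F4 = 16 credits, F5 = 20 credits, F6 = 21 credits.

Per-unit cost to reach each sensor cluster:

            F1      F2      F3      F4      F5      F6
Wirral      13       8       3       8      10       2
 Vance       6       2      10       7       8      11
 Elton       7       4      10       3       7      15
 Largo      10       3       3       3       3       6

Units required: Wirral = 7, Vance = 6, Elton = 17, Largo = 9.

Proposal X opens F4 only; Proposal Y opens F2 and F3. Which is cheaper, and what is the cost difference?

Proposal Y is cheaper by 43.

Proposal X: {F4}: Wirral→F4 8·7=56, Vance→F4 7·6=42, Elton→F4 3·17=51, Largo→F4 3·9=27. Service 176; fixed 16; total 192.
Proposal Y: {F2, F3}: Wirral→F3 3·7=21, Vance→F2 2·6=12, Elton→F2 4·17=68, Largo→F2 3·9=27. Service 128; fixed 21; total 149.
Difference: |192 − 149| = 43.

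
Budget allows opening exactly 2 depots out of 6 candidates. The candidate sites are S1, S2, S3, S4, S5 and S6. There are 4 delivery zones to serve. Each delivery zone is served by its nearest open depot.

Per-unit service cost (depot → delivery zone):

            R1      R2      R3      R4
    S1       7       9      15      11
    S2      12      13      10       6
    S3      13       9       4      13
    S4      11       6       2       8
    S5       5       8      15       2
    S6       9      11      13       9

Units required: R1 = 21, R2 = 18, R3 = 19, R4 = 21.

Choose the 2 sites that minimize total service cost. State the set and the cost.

With exactly 2 open, each delivery zone uses its cheapest among the chosen.
{S4, S5}: R1→S5 5·21=105, R2→S4 6·18=108, R3→S4 2·19=38, R4→S5 2·21=42. Service cost 293.
{S3, S5}: service cost 367
{S1, S4}: service cost 461
Among all 15 size-2 choices, {S4, S5} is lowest.

Choose S4 and S5; total service cost 293.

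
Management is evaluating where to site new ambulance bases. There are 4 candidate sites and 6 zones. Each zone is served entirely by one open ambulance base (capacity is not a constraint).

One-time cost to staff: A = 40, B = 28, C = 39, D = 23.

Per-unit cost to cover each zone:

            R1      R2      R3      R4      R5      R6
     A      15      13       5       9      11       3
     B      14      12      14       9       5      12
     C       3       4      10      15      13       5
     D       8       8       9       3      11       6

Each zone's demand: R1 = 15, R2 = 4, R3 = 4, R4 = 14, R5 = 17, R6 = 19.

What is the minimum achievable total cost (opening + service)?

For any fixed open set, each zone goes to its cheapest open site; total = fixed + service.
{A, B, C, D}: R1→C 3·15=45, R2→C 4·4=16, R3→A 5·4=20, R4→D 3·14=42, R5→B 5·17=85, R6→A 3·19=57. Service 265; fixed 130; total 395.
{B, C, D}: service 319 + fixed 90 = 409
{A, B, D}: service 356 + fixed 91 = 447
{D}: R1→D 8·15=120, R2→D 8·4=32, R3→D 9·4=36, R4→D 3·14=42, R5→D 11·17=187, R6→D 6·19=114. Service 531; fixed 23; total 554.
No other subset beats 395.

Minimum total cost: 395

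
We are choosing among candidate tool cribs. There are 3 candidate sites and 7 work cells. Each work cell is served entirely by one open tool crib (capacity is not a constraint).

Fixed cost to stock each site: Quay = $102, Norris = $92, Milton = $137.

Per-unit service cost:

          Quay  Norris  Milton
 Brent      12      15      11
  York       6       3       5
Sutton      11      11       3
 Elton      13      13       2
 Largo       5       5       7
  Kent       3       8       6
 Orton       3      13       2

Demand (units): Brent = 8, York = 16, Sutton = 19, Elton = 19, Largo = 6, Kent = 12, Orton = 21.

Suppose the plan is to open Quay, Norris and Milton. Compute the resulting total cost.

Total cost: 670

Each work cell is assigned to its cheapest site among the open ones.
{Quay, Norris, Milton}: Brent→Milton 11·8=88, York→Norris 3·16=48, Sutton→Milton 3·19=57, Elton→Milton 2·19=38, Largo→Quay 5·6=30, Kent→Quay 3·12=36, Orton→Milton 2·21=42. Service 339; fixed 331; total 670.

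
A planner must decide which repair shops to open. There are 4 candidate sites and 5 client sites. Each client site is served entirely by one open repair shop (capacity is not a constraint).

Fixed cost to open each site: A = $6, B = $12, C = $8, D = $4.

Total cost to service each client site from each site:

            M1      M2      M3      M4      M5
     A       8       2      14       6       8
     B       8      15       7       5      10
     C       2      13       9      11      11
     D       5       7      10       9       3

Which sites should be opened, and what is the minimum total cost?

For any fixed open set, each client site goes to its cheapest open site; total = fixed + service.
{A, D}: M1→D 5, M2→A 2, M3→D 10, M4→A 6, M5→D 3. Service 26; fixed 10; total 36.
{D}: service 34 + fixed 4 = 38
{A, C, D}: M1→C 2, M2→A 2, M3→C 9, M4→A 6, M5→D 3. Service 22; fixed 18; total 40.
{A, B, C, D}: M1→C 2, M2→A 2, M3→B 7, M4→B 5, M5→D 3. Service 19; fixed 30; total 49.
No other subset beats 36.

Open A and D; minimum total cost 36.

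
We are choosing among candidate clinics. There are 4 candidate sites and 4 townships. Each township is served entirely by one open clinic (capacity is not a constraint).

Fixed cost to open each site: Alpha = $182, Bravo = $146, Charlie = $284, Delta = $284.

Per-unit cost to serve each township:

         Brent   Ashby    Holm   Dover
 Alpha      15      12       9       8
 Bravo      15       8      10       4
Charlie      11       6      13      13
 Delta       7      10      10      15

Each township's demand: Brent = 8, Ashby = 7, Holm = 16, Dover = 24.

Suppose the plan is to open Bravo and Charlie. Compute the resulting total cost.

Total cost: 816

Each township is assigned to its cheapest site among the open ones.
{Bravo, Charlie}: Brent→Charlie 11·8=88, Ashby→Charlie 6·7=42, Holm→Bravo 10·16=160, Dover→Bravo 4·24=96. Service 386; fixed 430; total 816.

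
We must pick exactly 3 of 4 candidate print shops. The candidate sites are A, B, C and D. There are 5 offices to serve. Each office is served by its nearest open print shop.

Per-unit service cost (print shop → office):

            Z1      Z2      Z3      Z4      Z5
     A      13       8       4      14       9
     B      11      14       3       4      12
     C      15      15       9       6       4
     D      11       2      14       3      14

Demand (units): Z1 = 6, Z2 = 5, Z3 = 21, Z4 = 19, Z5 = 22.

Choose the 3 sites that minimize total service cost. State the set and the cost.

Choose B, C and D; total service cost 284.

With exactly 3 open, each office uses its cheapest among the chosen.
{B, C, D}: Z1→B 11·6=66, Z2→D 2·5=10, Z3→B 3·21=63, Z4→D 3·19=57, Z5→C 4·22=88. Service cost 284.
{A, C, D}: service cost 305
{A, B, C}: service cost 333
Among all 4 size-3 choices, {B, C, D} is lowest.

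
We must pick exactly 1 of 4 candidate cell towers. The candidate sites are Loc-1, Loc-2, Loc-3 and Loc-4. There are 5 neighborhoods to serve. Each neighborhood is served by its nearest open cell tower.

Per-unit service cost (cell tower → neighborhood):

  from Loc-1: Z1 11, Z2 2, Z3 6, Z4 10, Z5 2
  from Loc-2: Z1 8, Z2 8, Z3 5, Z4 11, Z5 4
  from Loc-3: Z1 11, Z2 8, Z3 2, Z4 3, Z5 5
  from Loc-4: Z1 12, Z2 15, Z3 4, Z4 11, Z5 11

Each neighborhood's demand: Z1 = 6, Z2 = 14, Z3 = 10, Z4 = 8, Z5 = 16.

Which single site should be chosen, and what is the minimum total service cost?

With exactly 1 open, each neighborhood uses its cheapest among the chosen.
{Loc-1}: Z1→Loc-1 11·6=66, Z2→Loc-1 2·14=28, Z3→Loc-1 6·10=60, Z4→Loc-1 10·8=80, Z5→Loc-1 2·16=32. Service cost 266.
{Loc-3}: service cost 302
{Loc-2}: service cost 362
Among all 4 size-1 choices, {Loc-1} is lowest.

Choose Loc-1 only; total service cost 266.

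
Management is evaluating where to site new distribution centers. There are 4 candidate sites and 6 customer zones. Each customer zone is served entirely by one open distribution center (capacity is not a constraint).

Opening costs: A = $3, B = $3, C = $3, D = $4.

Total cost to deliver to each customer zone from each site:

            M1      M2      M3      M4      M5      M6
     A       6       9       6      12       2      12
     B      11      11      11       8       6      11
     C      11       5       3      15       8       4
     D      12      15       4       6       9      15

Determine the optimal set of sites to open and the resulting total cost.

Open A, C and D; minimum total cost 36.

For any fixed open set, each customer zone goes to its cheapest open site; total = fixed + service.
{A, C, D}: M1→A 6, M2→C 5, M3→C 3, M4→D 6, M5→A 2, M6→C 4. Service 26; fixed 10; total 36.
{A, B, C}: M1→A 6, M2→C 5, M3→C 3, M4→B 8, M5→A 2, M6→C 4. Service 28; fixed 9; total 37.
{A, C}: service 32 + fixed 6 = 38
{A, B, C, D}: service 26 + fixed 13 = 39
No other subset beats 36.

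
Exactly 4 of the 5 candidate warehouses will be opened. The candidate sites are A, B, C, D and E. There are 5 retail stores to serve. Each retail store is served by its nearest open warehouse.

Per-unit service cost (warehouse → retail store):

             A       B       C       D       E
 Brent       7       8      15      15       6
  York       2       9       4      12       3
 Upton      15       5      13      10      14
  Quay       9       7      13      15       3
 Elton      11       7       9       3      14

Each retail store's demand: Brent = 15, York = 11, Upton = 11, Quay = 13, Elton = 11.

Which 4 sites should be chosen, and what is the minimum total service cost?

With exactly 4 open, each retail store uses its cheapest among the chosen.
{A, B, D, E}: Brent→E 6·15=90, York→A 2·11=22, Upton→B 5·11=55, Quay→E 3·13=39, Elton→D 3·11=33. Service cost 239.
{B, C, D, E}: service cost 250
{A, B, C, E}: service cost 283
Among all 5 size-4 choices, {A, B, D, E} is lowest.

Choose A, B, D and E; total service cost 239.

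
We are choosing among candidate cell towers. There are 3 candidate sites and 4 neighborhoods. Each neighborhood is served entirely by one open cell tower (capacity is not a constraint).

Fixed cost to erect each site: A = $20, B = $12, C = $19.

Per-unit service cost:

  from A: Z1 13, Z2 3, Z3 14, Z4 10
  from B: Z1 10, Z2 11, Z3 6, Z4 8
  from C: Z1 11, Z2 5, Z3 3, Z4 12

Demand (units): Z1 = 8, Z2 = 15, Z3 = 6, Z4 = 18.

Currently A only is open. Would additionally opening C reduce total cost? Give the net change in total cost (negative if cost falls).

Yes — net change −63 (cost falls by 63).

Current service cost with {A}: 413.
Adding C: each neighborhood re-picks its cheapest; new service cost 331, saving 82.
Extra fixed cost: 19. Net change = 19 − 82 = -63.
(Totals: 433 → 370.)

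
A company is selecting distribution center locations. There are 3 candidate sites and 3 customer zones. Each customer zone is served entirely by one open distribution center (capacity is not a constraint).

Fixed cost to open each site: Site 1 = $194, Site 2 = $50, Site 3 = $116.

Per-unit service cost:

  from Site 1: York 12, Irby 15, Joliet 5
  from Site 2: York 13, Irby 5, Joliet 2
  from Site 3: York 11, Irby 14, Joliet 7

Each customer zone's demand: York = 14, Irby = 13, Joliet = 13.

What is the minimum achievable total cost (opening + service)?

For any fixed open set, each customer zone goes to its cheapest open site; total = fixed + service.
{Site 2}: York→Site 2 13·14=182, Irby→Site 2 5·13=65, Joliet→Site 2 2·13=26. Service 273; fixed 50; total 323.
{Site 2, Site 3}: service 245 + fixed 166 = 411
{Site 1, Site 2}: service 259 + fixed 244 = 503
{Site 1, Site 2, Site 3}: York→Site 3 11·14=154, Irby→Site 2 5·13=65, Joliet→Site 2 2·13=26. Service 245; fixed 360; total 605.
(All 7 nonempty subsets were checked; Site 2 only is lowest.)

Minimum total cost: 323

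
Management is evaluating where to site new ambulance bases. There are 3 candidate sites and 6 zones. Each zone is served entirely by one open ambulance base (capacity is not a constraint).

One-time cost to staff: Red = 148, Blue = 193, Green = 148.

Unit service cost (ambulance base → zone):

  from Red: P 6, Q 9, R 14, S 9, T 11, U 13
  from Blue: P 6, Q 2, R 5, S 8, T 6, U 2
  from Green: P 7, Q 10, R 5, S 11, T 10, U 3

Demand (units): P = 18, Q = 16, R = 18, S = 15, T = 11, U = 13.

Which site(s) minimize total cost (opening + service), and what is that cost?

Open Blue only; minimum total cost 635.

For any fixed open set, each zone goes to its cheapest open site; total = fixed + service.
{Blue}: P→Blue 6·18=108, Q→Blue 2·16=32, R→Blue 5·18=90, S→Blue 8·15=120, T→Blue 6·11=66, U→Blue 2·13=26. Service 442; fixed 193; total 635.
{Red, Blue}: service 442 + fixed 341 = 783
{Blue, Green}: P→Blue 6·18=108, Q→Blue 2·16=32, R→Blue 5·18=90, S→Blue 8·15=120, T→Blue 6·11=66, U→Blue 2·13=26. Service 442; fixed 341; total 783.
{Red, Blue, Green}: service 442 + fixed 489 = 931
No other subset beats 635.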